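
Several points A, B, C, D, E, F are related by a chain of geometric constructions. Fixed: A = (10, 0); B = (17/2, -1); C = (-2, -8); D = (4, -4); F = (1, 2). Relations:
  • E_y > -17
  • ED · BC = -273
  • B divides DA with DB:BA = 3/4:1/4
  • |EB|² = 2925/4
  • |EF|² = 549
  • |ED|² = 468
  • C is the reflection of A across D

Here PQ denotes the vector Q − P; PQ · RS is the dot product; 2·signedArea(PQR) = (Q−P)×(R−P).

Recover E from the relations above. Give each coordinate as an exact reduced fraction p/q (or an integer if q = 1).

1. E_x = -14  [line 21/2·x + 7·y + 259 = 0 ∩ |EB|² = 2925/4]
2. E_y = -16  [line 21/2·x + 7·y + 259 = 0 ∩ |EB|² = 2925/4]
   → E = (-14, -16)

E = (-14, -16)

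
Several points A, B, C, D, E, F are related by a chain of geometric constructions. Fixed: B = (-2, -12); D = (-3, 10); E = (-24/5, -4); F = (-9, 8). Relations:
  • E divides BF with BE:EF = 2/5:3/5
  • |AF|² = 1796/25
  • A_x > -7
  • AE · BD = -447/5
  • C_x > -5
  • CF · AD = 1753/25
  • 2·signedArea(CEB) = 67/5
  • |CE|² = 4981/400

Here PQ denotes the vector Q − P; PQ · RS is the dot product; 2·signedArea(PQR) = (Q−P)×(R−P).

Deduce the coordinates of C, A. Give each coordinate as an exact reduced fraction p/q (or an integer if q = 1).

1. A_x = -31/5  [line 1·x + -22·y + 31/5 = 0 ∩ |AF|² = 1796/25]
2. A_y = 0  [line 1·x + -22·y + 31/5 = 0 ∩ |AF|² = 1796/25]
   → A = (-31/5, 0)
3. C_x = -87/20  [CF · AD = 1753/25 ∩ 2·signedArea(CEB) = 67/5]
4. C_y = -1/2  [CF · AD = 1753/25 ∩ 2·signedArea(CEB) = 67/5]
   → C = (-87/20, -1/2)

A = (-31/5, 0)
C = (-87/20, -1/2)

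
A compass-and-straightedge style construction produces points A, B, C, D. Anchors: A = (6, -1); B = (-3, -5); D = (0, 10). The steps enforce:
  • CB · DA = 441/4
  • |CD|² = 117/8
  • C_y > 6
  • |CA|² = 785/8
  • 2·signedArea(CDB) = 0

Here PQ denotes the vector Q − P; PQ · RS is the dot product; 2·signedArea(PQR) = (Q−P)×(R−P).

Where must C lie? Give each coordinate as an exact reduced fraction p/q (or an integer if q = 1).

C = (-3/4, 25/4)

1. C_x = -3/4  [2·signedArea(CDB) = 0 ∩ CB · DA = 441/4]
2. C_y = 25/4  [2·signedArea(CDB) = 0 ∩ CB · DA = 441/4]
   → C = (-3/4, 25/4)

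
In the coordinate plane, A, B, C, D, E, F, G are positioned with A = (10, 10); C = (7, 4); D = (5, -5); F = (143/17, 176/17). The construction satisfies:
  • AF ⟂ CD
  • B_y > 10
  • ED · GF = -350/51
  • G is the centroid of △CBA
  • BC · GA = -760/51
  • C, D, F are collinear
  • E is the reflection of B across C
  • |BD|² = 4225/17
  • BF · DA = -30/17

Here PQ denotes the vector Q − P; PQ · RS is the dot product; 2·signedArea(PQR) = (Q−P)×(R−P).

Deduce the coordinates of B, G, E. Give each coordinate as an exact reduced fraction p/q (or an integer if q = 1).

1. B_x = 161/17  [line -5·x + -15·y + 3385/17 = 0 ∩ |BD|² = 4225/17]
2. B_y = 172/17  [line -5·x + -15·y + 3385/17 = 0 ∩ |BD|² = 4225/17]
   → B = (161/17, 172/17)
3. G_x = 150/17  [BC · GA = -760/51 ∩ G is the centroid of △CBA]
4. G_y = 410/51  [BC · GA = -760/51 ∩ G is the centroid of △CBA]
   → G = (150/17, 410/51)
5. E_x = 77/17  [E is the reflection of B across C]
6. E_y = -36/17  [E is the reflection of B across C]
   → E = (77/17, -36/17)

B = (161/17, 172/17)
E = (77/17, -36/17)
G = (150/17, 410/51)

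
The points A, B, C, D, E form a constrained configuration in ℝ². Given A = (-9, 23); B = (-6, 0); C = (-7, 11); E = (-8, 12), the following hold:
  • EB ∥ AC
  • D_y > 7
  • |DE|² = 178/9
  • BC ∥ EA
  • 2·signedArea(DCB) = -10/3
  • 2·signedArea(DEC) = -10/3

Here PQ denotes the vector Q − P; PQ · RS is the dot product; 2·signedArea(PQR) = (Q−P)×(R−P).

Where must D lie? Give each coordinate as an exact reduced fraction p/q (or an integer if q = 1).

D = (-7, 23/3)

1. D_x = -7  [2·signedArea(DCB) = -10/3 ∩ 2·signedArea(DEC) = -10/3]
2. D_y = 23/3  [2·signedArea(DCB) = -10/3 ∩ 2·signedArea(DEC) = -10/3]
   → D = (-7, 23/3)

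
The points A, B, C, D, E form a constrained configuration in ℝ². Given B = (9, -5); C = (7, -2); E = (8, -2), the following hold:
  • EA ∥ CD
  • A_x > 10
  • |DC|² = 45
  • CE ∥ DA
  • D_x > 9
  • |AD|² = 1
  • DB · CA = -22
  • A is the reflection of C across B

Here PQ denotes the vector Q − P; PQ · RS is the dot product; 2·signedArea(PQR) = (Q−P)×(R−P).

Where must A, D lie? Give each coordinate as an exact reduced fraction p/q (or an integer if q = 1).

1. A_x = 11  [A is the reflection of C across B]
2. A_y = -8  [A is the reflection of C across B]
   → A = (11, -8)
3. D_x = 10  [CE ∥ DA ∩ EA ∥ CD]
4. D_y = -8  [CE ∥ DA ∩ EA ∥ CD]
   → D = (10, -8)

A = (11, -8)
D = (10, -8)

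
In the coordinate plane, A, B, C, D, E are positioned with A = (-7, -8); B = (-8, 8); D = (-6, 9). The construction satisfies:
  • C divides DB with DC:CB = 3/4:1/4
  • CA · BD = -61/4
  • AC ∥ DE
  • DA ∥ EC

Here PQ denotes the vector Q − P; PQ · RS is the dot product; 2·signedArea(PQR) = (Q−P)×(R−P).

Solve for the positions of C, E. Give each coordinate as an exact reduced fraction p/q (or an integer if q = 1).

1. C_x = -15/2  [C divides DB with DC:CB = 3/4:1/4]
2. C_y = 33/4  [C divides DB with DC:CB = 3/4:1/4]
   → C = (-15/2, 33/4)
3. E_x = -13/2  [DA ∥ EC ∩ AC ∥ DE]
4. E_y = 101/4  [DA ∥ EC ∩ AC ∥ DE]
   → E = (-13/2, 101/4)

C = (-15/2, 33/4)
E = (-13/2, 101/4)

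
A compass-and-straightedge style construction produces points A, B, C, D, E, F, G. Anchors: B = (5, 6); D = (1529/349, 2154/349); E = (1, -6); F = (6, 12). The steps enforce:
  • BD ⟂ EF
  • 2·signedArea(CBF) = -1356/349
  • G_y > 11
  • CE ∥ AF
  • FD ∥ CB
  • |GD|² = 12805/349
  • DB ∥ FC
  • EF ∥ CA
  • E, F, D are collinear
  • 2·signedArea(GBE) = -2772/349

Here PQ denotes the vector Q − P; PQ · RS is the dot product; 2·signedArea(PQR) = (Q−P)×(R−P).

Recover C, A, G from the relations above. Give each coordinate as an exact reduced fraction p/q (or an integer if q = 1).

1. C_x = 2310/349  [FD ∥ CB ∩ DB ∥ FC]
2. C_y = 4128/349  [FD ∥ CB ∩ DB ∥ FC]
   → C = (2310/349, 4128/349)
3. A_x = 4055/349  [CE ∥ AF ∩ EF ∥ CA]
4. A_y = 10410/349  [CE ∥ AF ∩ EF ∥ CA]
   → A = (4055/349, 10410/349)
5. G_x = 2202/349  [line 12·x + -4·y + -9792/349 = 0 ∩ |GD|² = 12805/349]
6. G_y = 4158/349  [line 12·x + -4·y + -9792/349 = 0 ∩ |GD|² = 12805/349]
   → G = (2202/349, 4158/349)

A = (4055/349, 10410/349)
C = (2310/349, 4128/349)
G = (2202/349, 4158/349)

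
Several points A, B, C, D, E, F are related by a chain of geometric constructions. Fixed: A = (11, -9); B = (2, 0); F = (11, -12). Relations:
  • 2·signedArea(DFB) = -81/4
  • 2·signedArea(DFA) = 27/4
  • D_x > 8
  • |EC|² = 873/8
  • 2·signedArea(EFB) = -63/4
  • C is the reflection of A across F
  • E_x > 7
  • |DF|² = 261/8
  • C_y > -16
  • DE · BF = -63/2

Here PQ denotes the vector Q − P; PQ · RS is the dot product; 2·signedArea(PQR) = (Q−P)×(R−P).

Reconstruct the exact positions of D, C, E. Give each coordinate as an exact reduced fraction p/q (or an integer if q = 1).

1. D_x = 35/4  [2·signedArea(DFB) = -81/4 ∩ 2·signedArea(DFA) = 27/4]
2. D_y = -27/4  [2·signedArea(DFB) = -81/4 ∩ 2·signedArea(DFA) = 27/4]
   → D = (35/4, -27/4)
3. C_x = 11  [C is the reflection of A across F]
4. C_y = -15  [C is the reflection of A across F]
   → C = (11, -15)
5. E_x = 29/4  [2·signedArea(EFB) = -63/4 ∩ DE · BF = -63/2]
6. E_y = -21/4  [2·signedArea(EFB) = -63/4 ∩ DE · BF = -63/2]
   → E = (29/4, -21/4)

C = (11, -15)
D = (35/4, -27/4)
E = (29/4, -21/4)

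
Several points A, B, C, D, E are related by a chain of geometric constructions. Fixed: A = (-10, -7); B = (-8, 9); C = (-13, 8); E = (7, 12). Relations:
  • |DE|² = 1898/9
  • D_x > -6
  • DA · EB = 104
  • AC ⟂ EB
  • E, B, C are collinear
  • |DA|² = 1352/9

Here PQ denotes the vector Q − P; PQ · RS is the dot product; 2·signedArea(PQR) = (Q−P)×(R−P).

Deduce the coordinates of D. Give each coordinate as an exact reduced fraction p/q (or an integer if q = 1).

D = (-16/3, 13/3)

1. D_x = -16/3  [line 15·x + 3·y + 67 = 0 ∩ |DE|² = 1898/9]
2. D_y = 13/3  [line 15·x + 3·y + 67 = 0 ∩ |DE|² = 1898/9]
   → D = (-16/3, 13/3)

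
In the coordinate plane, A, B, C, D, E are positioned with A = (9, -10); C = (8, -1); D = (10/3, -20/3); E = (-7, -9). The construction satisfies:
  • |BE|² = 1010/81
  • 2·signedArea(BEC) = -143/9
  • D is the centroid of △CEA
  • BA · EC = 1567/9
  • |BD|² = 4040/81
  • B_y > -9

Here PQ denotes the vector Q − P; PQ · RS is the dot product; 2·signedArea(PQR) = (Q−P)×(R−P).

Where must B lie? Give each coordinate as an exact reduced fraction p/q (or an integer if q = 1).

B = (-32/9, -74/9)

1. B_x = -32/9  [2·signedArea(BEC) = -143/9 ∩ BA · EC = 1567/9]
2. B_y = -74/9  [2·signedArea(BEC) = -143/9 ∩ BA · EC = 1567/9]
   → B = (-32/9, -74/9)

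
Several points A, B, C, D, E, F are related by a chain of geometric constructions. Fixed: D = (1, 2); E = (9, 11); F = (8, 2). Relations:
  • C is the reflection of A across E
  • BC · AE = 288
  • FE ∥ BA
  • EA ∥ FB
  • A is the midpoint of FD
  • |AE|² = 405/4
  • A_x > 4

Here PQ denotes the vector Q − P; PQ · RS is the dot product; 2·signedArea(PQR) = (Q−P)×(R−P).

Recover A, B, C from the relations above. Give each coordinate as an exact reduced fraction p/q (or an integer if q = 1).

A = (9/2, 2)
B = (7/2, -7)
C = (27/2, 20)

1. A_x = 9/2  [A is the midpoint of FD]
2. A_y = 2  [A is the midpoint of FD]
   → A = (9/2, 2)
3. B_x = 7/2  [FE ∥ BA ∩ EA ∥ FB]
4. B_y = -7  [FE ∥ BA ∩ EA ∥ FB]
   → B = (7/2, -7)
5. C_x = 27/2  [C is the reflection of A across E]
6. C_y = 20  [C is the reflection of A across E]
   → C = (27/2, 20)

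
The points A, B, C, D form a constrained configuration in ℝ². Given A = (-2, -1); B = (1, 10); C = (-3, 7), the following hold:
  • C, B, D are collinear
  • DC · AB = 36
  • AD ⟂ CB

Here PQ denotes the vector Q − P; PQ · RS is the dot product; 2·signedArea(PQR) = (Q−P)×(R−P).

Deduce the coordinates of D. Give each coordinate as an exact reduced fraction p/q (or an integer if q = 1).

1. D_x = -31/5  [C, B, D are collinear ∩ AD ⟂ CB]
2. D_y = 23/5  [C, B, D are collinear ∩ AD ⟂ CB]
   → D = (-31/5, 23/5)

D = (-31/5, 23/5)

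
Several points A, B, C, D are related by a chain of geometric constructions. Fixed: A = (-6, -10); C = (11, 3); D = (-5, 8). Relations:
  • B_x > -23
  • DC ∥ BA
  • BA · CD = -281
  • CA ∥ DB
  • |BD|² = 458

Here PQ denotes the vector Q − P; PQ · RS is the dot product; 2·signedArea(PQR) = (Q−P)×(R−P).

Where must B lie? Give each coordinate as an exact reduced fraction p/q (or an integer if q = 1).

1. B_x = -22  [DC ∥ BA ∩ CA ∥ DB]
2. B_y = -5  [DC ∥ BA ∩ CA ∥ DB]
   → B = (-22, -5)

B = (-22, -5)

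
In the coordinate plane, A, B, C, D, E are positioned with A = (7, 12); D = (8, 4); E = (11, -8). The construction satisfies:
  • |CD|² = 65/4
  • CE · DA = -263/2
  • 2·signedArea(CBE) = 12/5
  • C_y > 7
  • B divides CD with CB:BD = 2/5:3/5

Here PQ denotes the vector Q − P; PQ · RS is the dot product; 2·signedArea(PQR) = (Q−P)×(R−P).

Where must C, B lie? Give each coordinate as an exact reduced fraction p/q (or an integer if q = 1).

B = (77/10, 32/5)
C = (15/2, 8)

1. C_x = 15/2  [line 1·x + -8·y + 113/2 = 0 ∩ |CD|² = 65/4]
2. C_y = 8  [line 1·x + -8·y + 113/2 = 0 ∩ |CD|² = 65/4]
   → C = (15/2, 8)
3. B_x = 77/10  [B divides CD with CB:BD = 2/5:3/5]
4. B_y = 32/5  [B divides CD with CB:BD = 2/5:3/5]
   → B = (77/10, 32/5)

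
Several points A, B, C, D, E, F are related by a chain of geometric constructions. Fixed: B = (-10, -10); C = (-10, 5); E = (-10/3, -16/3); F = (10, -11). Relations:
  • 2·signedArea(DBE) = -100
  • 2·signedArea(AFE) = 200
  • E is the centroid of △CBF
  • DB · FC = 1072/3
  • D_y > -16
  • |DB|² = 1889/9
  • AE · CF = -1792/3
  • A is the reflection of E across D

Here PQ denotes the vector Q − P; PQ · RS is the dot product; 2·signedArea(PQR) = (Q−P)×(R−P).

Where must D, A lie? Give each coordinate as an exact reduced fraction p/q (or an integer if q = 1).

A = (10, -26)
D = (10/3, -47/3)

1. D_x = 10/3  [2·signedArea(DBE) = -100 ∩ DB · FC = 1072/3]
2. D_y = -47/3  [2·signedArea(DBE) = -100 ∩ DB · FC = 1072/3]
   → D = (10/3, -47/3)
3. A_x = 10  [A is the reflection of E across D]
4. A_y = -26  [A is the reflection of E across D]
   → A = (10, -26)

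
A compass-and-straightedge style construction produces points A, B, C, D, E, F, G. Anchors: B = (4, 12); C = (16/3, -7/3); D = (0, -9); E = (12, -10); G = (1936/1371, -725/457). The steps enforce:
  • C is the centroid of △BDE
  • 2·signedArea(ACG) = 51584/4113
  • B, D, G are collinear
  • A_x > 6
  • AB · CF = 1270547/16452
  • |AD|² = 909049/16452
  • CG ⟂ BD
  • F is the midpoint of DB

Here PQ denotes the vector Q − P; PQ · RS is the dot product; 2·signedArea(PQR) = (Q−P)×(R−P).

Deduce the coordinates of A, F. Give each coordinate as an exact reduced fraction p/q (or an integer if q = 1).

1. A_x = 9194/1371  [line -1024/1371·x + -1792/457·y + -72832/4113 = 0 ∩ |AD|² = 909049/16452]
2. A_y = -5295/914  [line -1024/1371·x + -1792/457·y + -72832/4113 = 0 ∩ |AD|² = 909049/16452]
   → A = (9194/1371, -5295/914)
3. F_x = 2  [F is the midpoint of DB]
4. F_y = 3/2  [F is the midpoint of DB]
   → F = (2, 3/2)

A = (9194/1371, -5295/914)
F = (2, 3/2)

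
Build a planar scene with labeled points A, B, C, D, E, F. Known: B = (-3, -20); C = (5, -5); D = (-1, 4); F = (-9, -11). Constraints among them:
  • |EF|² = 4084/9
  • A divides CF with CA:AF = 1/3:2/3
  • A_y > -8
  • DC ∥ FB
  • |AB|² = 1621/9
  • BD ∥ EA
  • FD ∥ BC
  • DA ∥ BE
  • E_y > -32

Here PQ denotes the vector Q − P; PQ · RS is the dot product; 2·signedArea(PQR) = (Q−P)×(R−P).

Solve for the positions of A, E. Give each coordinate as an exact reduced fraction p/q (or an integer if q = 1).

1. A_x = 1/3  [A divides CF with CA:AF = 1/3:2/3]
2. A_y = -7  [A divides CF with CA:AF = 1/3:2/3]
   → A = (1/3, -7)
3. E_x = -5/3  [BD ∥ EA ∩ DA ∥ BE]
4. E_y = -31  [BD ∥ EA ∩ DA ∥ BE]
   → E = (-5/3, -31)

A = (1/3, -7)
E = (-5/3, -31)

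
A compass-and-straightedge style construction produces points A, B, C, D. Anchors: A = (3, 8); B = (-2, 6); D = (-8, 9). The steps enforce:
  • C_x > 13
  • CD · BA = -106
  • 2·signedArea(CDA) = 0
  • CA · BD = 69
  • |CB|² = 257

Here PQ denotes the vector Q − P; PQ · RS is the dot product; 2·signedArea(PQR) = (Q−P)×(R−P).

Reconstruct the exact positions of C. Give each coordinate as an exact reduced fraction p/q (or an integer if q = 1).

C = (14, 7)

1. C_x = 14  [2·signedArea(CDA) = 0 ∩ CD · BA = -106]
2. C_y = 7  [2·signedArea(CDA) = 0 ∩ CD · BA = -106]
   → C = (14, 7)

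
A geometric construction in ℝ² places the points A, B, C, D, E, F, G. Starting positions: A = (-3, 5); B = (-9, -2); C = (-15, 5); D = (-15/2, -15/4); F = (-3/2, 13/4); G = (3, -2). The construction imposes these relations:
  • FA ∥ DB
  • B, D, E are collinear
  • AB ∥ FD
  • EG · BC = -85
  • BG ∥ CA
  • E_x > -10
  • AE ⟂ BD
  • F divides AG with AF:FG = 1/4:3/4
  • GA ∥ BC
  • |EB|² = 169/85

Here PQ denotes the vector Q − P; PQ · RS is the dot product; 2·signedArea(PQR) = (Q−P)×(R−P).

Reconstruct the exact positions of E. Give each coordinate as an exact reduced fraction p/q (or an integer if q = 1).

1. E_x = -843/85  [B, D, E are collinear ∩ AE ⟂ BD]
2. E_y = -79/85  [B, D, E are collinear ∩ AE ⟂ BD]
   → E = (-843/85, -79/85)

E = (-843/85, -79/85)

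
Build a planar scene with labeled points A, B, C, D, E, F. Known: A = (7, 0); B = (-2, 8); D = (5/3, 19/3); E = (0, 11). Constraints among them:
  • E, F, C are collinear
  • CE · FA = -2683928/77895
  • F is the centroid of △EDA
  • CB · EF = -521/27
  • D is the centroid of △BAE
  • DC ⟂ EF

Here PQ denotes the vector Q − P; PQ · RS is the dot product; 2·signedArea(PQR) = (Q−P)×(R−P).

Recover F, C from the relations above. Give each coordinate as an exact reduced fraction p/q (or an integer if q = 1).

C = (20488/8655, 58169/8655)
F = (26/9, 52/9)

1. F_x = 26/9  [F is the centroid of △EDA]
2. F_y = 52/9  [F is the centroid of △EDA]
   → F = (26/9, 52/9)
3. C_x = 20488/8655  [E, F, C are collinear ∩ DC ⟂ EF]
4. C_y = 58169/8655  [E, F, C are collinear ∩ DC ⟂ EF]
   → C = (20488/8655, 58169/8655)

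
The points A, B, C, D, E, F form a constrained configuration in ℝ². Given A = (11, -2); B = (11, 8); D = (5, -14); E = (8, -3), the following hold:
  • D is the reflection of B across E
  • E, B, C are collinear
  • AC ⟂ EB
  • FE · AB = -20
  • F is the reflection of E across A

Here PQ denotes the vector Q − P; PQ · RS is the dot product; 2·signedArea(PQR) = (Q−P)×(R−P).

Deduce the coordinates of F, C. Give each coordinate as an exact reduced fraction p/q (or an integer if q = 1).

C = (110/13, -17/13)
F = (14, -1)

1. F_x = 14  [F is the reflection of E across A]
2. F_y = -1  [F is the reflection of E across A]
   → F = (14, -1)
3. C_x = 110/13  [E, B, C are collinear ∩ AC ⟂ EB]
4. C_y = -17/13  [E, B, C are collinear ∩ AC ⟂ EB]
   → C = (110/13, -17/13)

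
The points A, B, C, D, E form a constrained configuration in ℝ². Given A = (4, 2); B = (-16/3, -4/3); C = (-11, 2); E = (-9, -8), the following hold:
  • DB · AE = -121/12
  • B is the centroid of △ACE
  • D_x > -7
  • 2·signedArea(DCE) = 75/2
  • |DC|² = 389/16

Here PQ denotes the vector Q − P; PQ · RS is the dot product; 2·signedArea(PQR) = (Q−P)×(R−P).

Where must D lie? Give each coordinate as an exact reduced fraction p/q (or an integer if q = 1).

D = (-27/4, -1/2)

1. D_x = -27/4  [2·signedArea(DCE) = 75/2 ∩ DB · AE = -121/12]
2. D_y = -1/2  [2·signedArea(DCE) = 75/2 ∩ DB · AE = -121/12]
   → D = (-27/4, -1/2)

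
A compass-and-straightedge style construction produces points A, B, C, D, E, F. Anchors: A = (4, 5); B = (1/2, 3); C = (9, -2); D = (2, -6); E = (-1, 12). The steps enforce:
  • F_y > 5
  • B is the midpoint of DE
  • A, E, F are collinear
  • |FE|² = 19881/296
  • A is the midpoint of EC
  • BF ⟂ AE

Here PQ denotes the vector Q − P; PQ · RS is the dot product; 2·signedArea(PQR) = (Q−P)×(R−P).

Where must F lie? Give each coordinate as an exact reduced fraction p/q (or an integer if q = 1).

F = (557/148, 789/148)

1. F_x = 557/148  [A, E, F are collinear ∩ BF ⟂ AE]
2. F_y = 789/148  [A, E, F are collinear ∩ BF ⟂ AE]
   → F = (557/148, 789/148)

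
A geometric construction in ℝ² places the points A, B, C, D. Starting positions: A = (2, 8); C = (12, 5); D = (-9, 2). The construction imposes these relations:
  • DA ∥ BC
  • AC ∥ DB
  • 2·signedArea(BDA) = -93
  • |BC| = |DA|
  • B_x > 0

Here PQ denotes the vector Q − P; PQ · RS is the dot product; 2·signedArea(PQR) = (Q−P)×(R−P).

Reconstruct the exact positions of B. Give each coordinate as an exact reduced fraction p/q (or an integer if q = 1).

1. B_x = 1  [DA ∥ BC ∩ AC ∥ DB]
2. B_y = -1  [DA ∥ BC ∩ AC ∥ DB]
   → B = (1, -1)

B = (1, -1)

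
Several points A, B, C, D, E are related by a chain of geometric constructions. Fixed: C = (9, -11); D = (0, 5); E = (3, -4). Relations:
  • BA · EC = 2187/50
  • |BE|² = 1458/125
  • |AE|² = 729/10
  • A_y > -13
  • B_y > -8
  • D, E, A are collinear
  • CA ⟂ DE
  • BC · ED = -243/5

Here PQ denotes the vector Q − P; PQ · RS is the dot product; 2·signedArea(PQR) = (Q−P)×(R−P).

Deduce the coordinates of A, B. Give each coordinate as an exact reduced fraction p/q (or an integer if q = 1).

A = (57/10, -121/10)
B = (102/25, -181/25)

1. A_x = 57/10  [D, E, A are collinear ∩ CA ⟂ DE]
2. A_y = -121/10  [D, E, A are collinear ∩ CA ⟂ DE]
   → A = (57/10, -121/10)
3. B_x = 102/25  [BC · ED = -243/5 ∩ BA · EC = 2187/50]
4. B_y = -181/25  [BC · ED = -243/5 ∩ BA · EC = 2187/50]
   → B = (102/25, -181/25)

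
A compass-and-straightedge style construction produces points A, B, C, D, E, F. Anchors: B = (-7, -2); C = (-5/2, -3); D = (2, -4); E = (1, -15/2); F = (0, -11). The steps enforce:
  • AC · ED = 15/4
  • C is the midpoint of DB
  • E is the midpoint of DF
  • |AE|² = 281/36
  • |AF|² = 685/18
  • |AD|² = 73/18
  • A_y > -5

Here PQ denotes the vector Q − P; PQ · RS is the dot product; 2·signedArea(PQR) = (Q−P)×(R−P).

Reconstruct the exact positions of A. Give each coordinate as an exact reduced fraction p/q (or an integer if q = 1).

1. A_x = 1/6  [line -1·x + -7/2·y + -67/4 = 0 ∩ |AD|² = 73/18]
2. A_y = -29/6  [line -1·x + -7/2·y + -67/4 = 0 ∩ |AD|² = 73/18]
   → A = (1/6, -29/6)

A = (1/6, -29/6)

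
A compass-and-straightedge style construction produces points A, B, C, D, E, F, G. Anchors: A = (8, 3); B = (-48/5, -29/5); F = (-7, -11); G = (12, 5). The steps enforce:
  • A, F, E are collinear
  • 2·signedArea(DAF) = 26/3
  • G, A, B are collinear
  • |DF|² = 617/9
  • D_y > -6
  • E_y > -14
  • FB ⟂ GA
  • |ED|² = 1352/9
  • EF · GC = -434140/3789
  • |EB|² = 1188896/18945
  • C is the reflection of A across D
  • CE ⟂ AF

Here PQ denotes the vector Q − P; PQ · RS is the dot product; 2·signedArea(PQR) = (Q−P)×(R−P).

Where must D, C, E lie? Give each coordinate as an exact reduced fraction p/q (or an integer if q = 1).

C = (-28/3, -43/3)
D = (-2/3, -17/3)
E = (-4172/421, -17323/1263)

1. D_x = -2/3  [line 14·x + -15·y + -227/3 = 0 ∩ |DF|² = 617/9]
2. D_y = -17/3  [line 14·x + -15·y + -227/3 = 0 ∩ |DF|² = 617/9]
   → D = (-2/3, -17/3)
3. C_x = -28/3  [C is the reflection of A across D]
4. C_y = -43/3  [C is the reflection of A across D]
   → C = (-28/3, -43/3)
5. E_x = -4172/421  [A, F, E are collinear ∩ CE ⟂ AF]
6. E_y = -17323/1263  [A, F, E are collinear ∩ CE ⟂ AF]
   → E = (-4172/421, -17323/1263)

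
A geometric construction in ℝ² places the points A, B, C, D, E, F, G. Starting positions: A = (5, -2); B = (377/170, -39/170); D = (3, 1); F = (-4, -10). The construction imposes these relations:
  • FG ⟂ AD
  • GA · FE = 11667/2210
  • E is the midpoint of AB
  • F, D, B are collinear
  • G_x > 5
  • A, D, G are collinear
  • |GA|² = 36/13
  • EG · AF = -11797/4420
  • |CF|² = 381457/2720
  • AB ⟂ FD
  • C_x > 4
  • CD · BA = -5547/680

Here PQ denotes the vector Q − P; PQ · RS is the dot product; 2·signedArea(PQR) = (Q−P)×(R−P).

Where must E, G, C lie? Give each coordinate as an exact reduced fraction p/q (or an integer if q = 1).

C = (2927/680, -1059/680)
E = (1227/340, -379/340)
G = (77/13, -44/13)

1. E_x = 1227/340  [E is the midpoint of AB]
2. E_y = -379/340  [E is the midpoint of AB]
   → E = (1227/340, -379/340)
3. G_x = 77/13  [A, D, G are collinear ∩ FG ⟂ AD]
4. G_y = -44/13  [A, D, G are collinear ∩ FG ⟂ AD]
   → G = (77/13, -44/13)
5. C_x = 2927/680  [line -473/170·x + 301/170·y + 10019/680 = 0 ∩ |CF|² = 381457/2720]
6. C_y = -1059/680  [line -473/170·x + 301/170·y + 10019/680 = 0 ∩ |CF|² = 381457/2720]
   → C = (2927/680, -1059/680)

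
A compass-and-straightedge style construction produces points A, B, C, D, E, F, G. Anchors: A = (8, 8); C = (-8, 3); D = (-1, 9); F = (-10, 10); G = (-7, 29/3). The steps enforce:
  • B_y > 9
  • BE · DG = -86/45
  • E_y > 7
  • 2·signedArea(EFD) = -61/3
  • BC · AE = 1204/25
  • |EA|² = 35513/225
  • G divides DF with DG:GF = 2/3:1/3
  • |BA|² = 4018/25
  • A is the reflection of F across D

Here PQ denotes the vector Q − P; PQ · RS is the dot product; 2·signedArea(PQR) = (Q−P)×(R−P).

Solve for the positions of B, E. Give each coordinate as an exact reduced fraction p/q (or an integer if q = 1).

1. E_x = -68/15  [line 1·x + 9·y + -179/3 = 0 ∩ |EA|² = 35513/225]
2. E_y = 107/15  [line 1·x + 9·y + -179/3 = 0 ∩ |EA|² = 35513/225]
   → E = (-68/15, 107/15)
3. B_x = -23/5  [BE · DG = -86/45 ∩ BC · AE = 1204/25]
4. B_y = 47/5  [BE · DG = -86/45 ∩ BC · AE = 1204/25]
   → B = (-23/5, 47/5)

B = (-23/5, 47/5)
E = (-68/15, 107/15)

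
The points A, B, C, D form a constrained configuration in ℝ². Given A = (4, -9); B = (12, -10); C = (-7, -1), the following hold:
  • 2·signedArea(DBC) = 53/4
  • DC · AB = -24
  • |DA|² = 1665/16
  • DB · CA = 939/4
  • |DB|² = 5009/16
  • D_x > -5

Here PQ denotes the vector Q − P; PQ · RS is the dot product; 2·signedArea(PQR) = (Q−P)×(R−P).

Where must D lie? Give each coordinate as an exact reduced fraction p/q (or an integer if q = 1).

D = (-17/4, -3)

1. D_x = -17/4  [2·signedArea(DBC) = 53/4 ∩ DC · AB = -24]
2. D_y = -3  [2·signedArea(DBC) = 53/4 ∩ DC · AB = -24]
   → D = (-17/4, -3)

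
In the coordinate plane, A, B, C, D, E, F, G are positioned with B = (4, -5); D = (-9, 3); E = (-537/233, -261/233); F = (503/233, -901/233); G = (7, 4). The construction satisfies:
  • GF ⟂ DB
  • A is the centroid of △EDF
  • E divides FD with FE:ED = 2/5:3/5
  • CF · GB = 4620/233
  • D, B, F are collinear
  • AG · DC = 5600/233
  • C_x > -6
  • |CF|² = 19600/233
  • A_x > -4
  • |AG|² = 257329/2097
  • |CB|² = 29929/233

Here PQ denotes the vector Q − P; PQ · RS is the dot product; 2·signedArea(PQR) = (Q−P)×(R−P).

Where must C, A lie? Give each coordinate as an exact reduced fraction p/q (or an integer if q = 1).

A = (-2131/699, -463/699)
C = (-1317/233, 219/233)

1. A_x = -2131/699  [A is the centroid of △EDF]
2. A_y = -463/699  [A is the centroid of △EDF]
   → A = (-2131/699, -463/699)
3. C_x = -1317/233  [CF · GB = 4620/233 ∩ AG · DC = 5600/233]
4. C_y = 219/233  [CF · GB = 4620/233 ∩ AG · DC = 5600/233]
   → C = (-1317/233, 219/233)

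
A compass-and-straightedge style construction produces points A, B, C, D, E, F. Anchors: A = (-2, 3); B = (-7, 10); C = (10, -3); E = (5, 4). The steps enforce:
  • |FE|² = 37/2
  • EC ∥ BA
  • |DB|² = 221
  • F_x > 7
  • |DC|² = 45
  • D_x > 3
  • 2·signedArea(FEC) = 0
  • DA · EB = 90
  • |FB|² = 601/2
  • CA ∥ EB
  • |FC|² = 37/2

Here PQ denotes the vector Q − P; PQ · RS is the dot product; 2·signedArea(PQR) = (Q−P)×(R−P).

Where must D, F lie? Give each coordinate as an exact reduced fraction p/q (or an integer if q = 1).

D = (4, 0)
F = (15/2, 1/2)

1. D_x = 4  [line 12·x + -6·y + -48 = 0 ∩ |DC|² = 45]
2. D_y = 0  [line 12·x + -6·y + -48 = 0 ∩ |DC|² = 45]
   → D = (4, 0)
3. F_x = 15/2  [line 7·x + 5·y + -55 = 0 ∩ |FB|² = 601/2]
4. F_y = 1/2  [line 7·x + 5·y + -55 = 0 ∩ |FB|² = 601/2]
   → F = (15/2, 1/2)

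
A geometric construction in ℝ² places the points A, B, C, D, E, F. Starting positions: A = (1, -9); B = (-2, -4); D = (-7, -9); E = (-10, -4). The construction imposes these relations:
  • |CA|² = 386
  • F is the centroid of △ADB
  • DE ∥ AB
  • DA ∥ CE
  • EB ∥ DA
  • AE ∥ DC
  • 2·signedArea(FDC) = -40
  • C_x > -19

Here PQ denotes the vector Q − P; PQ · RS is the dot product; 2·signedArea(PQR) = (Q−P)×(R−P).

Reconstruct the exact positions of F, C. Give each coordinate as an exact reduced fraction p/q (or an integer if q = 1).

C = (-18, -4)
F = (-8/3, -22/3)

1. F_x = -8/3  [F is the centroid of △ADB]
2. F_y = -22/3  [F is the centroid of △ADB]
   → F = (-8/3, -22/3)
3. C_x = -18  [DA ∥ CE ∩ AE ∥ DC]
4. C_y = -4  [DA ∥ CE ∩ AE ∥ DC]
   → C = (-18, -4)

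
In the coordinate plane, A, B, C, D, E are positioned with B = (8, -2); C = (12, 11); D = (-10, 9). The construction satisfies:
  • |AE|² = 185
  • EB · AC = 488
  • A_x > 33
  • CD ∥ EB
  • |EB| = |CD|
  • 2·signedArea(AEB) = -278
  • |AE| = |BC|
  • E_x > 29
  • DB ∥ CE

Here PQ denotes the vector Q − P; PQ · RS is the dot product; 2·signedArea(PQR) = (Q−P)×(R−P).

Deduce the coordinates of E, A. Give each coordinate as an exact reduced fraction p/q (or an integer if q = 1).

A = (34, 13)
E = (30, 0)

1. E_x = 30  [CD ∥ EB ∩ DB ∥ CE]
2. E_y = 0  [CD ∥ EB ∩ DB ∥ CE]
   → E = (30, 0)
3. A_x = 34  [2·signedArea(AEB) = -278 ∩ EB · AC = 488]
4. A_y = 13  [2·signedArea(AEB) = -278 ∩ EB · AC = 488]
   → A = (34, 13)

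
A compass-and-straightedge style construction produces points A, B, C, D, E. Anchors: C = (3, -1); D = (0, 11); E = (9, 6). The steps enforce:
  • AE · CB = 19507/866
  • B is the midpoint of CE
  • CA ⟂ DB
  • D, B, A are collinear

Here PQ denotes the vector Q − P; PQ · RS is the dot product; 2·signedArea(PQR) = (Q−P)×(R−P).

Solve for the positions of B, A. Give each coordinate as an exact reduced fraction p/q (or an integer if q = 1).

1. B_x = 6  [B is the midpoint of CE]
2. B_y = 5/2  [B is the midpoint of CE]
   → B = (6, 5/2)
3. A_x = 2880/433  [D, B, A are collinear ∩ CA ⟂ DB]
4. A_y = 683/433  [D, B, A are collinear ∩ CA ⟂ DB]
   → A = (2880/433, 683/433)

A = (2880/433, 683/433)
B = (6, 5/2)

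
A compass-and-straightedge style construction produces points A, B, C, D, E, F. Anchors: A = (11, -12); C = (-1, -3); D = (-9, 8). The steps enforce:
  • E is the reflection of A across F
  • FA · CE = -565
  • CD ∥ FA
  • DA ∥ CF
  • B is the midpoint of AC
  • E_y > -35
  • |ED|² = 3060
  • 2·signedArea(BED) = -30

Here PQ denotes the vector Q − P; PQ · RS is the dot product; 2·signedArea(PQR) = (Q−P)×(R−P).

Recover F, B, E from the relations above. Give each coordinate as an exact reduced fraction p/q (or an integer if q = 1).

1. F_x = 19  [CD ∥ FA ∩ DA ∥ CF]
2. F_y = -23  [CD ∥ FA ∩ DA ∥ CF]
   → F = (19, -23)
3. B_x = 5  [B is the midpoint of AC]
4. B_y = -15/2  [B is the midpoint of AC]
   → B = (5, -15/2)
5. E_x = 27  [E is the reflection of A across F]
6. E_y = -34  [E is the reflection of A across F]
   → E = (27, -34)

B = (5, -15/2)
E = (27, -34)
F = (19, -23)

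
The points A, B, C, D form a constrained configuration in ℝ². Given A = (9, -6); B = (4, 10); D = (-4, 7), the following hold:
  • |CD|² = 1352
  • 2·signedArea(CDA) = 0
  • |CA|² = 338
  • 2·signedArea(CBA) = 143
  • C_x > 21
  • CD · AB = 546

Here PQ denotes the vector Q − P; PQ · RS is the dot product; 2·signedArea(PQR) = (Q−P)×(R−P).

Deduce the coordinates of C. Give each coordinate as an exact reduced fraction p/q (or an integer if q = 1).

1. C_x = 22  [2·signedArea(CDA) = 0 ∩ 2·signedArea(CBA) = 143]
2. C_y = -19  [2·signedArea(CDA) = 0 ∩ 2·signedArea(CBA) = 143]
   → C = (22, -19)

C = (22, -19)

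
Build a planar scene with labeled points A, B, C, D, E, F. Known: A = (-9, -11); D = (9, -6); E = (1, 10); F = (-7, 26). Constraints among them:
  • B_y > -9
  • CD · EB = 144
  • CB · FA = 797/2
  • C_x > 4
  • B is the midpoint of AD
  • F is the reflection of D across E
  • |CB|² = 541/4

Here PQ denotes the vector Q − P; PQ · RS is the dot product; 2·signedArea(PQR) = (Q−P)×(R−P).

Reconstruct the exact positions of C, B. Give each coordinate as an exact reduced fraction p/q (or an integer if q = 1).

1. B_x = 0  [B is the midpoint of AD]
2. B_y = -17/2  [B is the midpoint of AD]
   → B = (0, -17/2)
3. C_x = 5  [line 1·x + 37/2·y + -42 = 0 ∩ |CB|² = 541/4]
4. C_y = 2  [line 1·x + 37/2·y + -42 = 0 ∩ |CB|² = 541/4]
   → C = (5, 2)

B = (0, -17/2)
C = (5, 2)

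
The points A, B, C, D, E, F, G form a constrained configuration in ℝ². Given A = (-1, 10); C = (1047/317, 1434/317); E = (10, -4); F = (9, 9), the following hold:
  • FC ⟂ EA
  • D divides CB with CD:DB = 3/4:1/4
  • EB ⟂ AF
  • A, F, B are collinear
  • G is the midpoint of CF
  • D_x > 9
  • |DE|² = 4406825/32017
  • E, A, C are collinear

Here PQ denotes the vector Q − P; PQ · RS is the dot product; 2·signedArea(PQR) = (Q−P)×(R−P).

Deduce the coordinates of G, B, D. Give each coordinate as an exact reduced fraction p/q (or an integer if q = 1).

1. G_x = 1950/317  [G is the midpoint of CF]
2. G_y = 4287/634  [G is the midpoint of CF]
   → G = (1950/317, 4287/634)
3. B_x = 1139/101  [A, F, B are collinear ∩ EB ⟂ AF]
4. B_y = 886/101  [A, F, B are collinear ∩ EB ⟂ AF]
   → B = (1139/101, 886/101)
5. D_x = 297234/32017  [D divides CB with CD:DB = 3/4:1/4]
6. D_y = 246855/32017  [D divides CB with CD:DB = 3/4:1/4]
   → D = (297234/32017, 246855/32017)

B = (1139/101, 886/101)
D = (297234/32017, 246855/32017)
G = (1950/317, 4287/634)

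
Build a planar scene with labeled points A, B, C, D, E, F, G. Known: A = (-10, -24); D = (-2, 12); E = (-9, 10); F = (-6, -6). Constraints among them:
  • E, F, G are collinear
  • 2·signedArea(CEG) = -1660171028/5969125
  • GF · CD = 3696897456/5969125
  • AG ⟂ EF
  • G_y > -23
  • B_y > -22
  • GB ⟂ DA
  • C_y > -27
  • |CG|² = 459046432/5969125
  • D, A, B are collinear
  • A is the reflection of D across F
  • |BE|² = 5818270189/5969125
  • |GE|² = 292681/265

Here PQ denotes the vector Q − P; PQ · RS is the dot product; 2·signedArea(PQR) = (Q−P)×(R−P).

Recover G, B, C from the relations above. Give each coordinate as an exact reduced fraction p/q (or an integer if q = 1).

B = (-211326/22525, -477942/22525)
C = (-239174/22525, -603258/22525)
G = (-762/265, -6006/265)

1. G_x = -762/265  [E, F, G are collinear ∩ AG ⟂ EF]
2. G_y = -6006/265  [E, F, G are collinear ∩ AG ⟂ EF]
   → G = (-762/265, -6006/265)
3. B_x = -211326/22525  [D, A, B are collinear ∩ GB ⟂ DA]
4. B_y = -477942/22525  [D, A, B are collinear ∩ GB ⟂ DA]
   → B = (-211326/22525, -477942/22525)
5. C_x = -239174/22525  [2·signedArea(CEG) = -1660171028/5969125 ∩ GF · CD = 3696897456/5969125]
6. C_y = -603258/22525  [2·signedArea(CEG) = -1660171028/5969125 ∩ GF · CD = 3696897456/5969125]
   → C = (-239174/22525, -603258/22525)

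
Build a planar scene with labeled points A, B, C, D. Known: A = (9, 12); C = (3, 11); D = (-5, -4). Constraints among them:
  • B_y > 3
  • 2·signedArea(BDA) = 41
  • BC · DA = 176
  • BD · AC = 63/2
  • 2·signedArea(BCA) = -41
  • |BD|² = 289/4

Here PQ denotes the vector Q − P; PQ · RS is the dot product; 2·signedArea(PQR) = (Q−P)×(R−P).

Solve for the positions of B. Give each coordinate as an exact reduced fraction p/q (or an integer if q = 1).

1. B_x = -1  [2·signedArea(BDA) = 41 ∩ 2·signedArea(BCA) = -41]
2. B_y = 7/2  [2·signedArea(BDA) = 41 ∩ 2·signedArea(BCA) = -41]
   → B = (-1, 7/2)

B = (-1, 7/2)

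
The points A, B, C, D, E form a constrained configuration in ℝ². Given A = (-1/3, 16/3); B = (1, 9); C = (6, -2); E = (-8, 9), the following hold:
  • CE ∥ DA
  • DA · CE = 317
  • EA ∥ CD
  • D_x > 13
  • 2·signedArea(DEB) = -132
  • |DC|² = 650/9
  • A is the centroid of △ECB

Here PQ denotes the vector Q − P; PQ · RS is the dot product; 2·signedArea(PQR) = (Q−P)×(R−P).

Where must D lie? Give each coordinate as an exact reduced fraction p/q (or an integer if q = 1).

D = (41/3, -17/3)

1. D_x = 41/3  [CE ∥ DA ∩ EA ∥ CD]
2. D_y = -17/3  [CE ∥ DA ∩ EA ∥ CD]
   → D = (41/3, -17/3)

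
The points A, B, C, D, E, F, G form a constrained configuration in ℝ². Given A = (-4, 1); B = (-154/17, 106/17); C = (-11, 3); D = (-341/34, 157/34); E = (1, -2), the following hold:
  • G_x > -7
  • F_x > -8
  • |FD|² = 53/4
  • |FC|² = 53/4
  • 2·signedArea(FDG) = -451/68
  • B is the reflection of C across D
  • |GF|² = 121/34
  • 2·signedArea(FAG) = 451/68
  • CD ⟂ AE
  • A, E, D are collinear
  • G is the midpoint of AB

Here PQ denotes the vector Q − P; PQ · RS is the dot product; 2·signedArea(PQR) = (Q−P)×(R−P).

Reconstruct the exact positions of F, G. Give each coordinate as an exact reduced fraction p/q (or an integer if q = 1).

1. G_x = -111/17  [G is the midpoint of AB]
2. G_y = 123/34  [G is the midpoint of AB]
   → G = (-111/17, 123/34)
3. F_x = -15/2  [2·signedArea(FAG) = 451/68 ∩ 2·signedArea(FDG) = -451/68]
4. F_y = 2  [2·signedArea(FAG) = 451/68 ∩ 2·signedArea(FDG) = -451/68]
   → F = (-15/2, 2)

F = (-15/2, 2)
G = (-111/17, 123/34)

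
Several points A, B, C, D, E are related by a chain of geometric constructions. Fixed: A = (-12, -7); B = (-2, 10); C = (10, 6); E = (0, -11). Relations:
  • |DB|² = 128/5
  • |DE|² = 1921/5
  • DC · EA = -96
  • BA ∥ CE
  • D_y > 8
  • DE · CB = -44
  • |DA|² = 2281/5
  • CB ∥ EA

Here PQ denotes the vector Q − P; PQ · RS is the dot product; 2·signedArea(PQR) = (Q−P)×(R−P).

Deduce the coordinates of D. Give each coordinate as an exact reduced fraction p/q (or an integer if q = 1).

D = (14/5, 42/5)

1. D_x = 14/5  [line 12·x + -4·y + 0 = 0 ∩ |DE|² = 1921/5]
2. D_y = 42/5  [line 12·x + -4·y + 0 = 0 ∩ |DE|² = 1921/5]
   → D = (14/5, 42/5)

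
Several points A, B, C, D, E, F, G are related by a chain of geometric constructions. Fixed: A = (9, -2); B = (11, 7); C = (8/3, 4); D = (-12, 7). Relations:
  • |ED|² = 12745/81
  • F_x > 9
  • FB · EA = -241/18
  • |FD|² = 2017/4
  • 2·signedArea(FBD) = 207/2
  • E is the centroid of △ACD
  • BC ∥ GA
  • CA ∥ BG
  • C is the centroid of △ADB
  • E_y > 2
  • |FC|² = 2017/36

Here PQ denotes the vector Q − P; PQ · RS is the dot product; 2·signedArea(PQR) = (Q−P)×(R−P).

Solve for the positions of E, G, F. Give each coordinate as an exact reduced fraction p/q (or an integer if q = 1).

E = (-1/9, 3)
F = (10, 5/2)
G = (52/3, 1)

1. E_x = -1/9  [E is the centroid of △ACD]
2. E_y = 3  [E is the centroid of △ACD]
   → E = (-1/9, 3)
3. G_x = 52/3  [BC ∥ GA ∩ CA ∥ BG]
4. G_y = 1  [BC ∥ GA ∩ CA ∥ BG]
   → G = (52/3, 1)
5. F_x = 10  [FB · EA = -241/18 ∩ 2·signedArea(FBD) = 207/2]
6. F_y = 5/2  [FB · EA = -241/18 ∩ 2·signedArea(FBD) = 207/2]
   → F = (10, 5/2)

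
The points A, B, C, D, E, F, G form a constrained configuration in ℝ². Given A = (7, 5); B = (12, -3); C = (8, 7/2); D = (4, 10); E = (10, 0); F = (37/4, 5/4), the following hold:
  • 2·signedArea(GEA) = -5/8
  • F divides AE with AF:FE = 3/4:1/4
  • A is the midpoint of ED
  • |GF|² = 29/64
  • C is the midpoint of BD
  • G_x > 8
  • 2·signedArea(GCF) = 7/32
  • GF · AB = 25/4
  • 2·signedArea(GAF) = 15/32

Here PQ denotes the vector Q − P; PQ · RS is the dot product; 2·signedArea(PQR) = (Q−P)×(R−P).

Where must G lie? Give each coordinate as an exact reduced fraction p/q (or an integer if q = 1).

G = (9, 15/8)

1. G_x = 9  [2·signedArea(GCF) = 7/32 ∩ GF · AB = 25/4]
2. G_y = 15/8  [2·signedArea(GCF) = 7/32 ∩ GF · AB = 25/4]
   → G = (9, 15/8)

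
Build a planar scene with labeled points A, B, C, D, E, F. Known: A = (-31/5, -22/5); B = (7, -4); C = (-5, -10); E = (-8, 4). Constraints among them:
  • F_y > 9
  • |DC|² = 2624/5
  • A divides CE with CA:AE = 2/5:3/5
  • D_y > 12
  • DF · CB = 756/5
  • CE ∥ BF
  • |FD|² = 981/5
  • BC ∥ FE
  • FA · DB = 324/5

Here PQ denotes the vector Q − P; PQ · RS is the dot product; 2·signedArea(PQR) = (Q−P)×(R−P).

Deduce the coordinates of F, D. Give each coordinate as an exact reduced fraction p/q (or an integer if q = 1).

1. F_x = 4  [BC ∥ FE ∩ CE ∥ BF]
2. F_y = 10  [BC ∥ FE ∩ CE ∥ BF]
   → F = (4, 10)
3. D_x = -49/5  [DF · CB = 756/5 ∩ FA · DB = 324/5]
4. D_y = 62/5  [DF · CB = 756/5 ∩ FA · DB = 324/5]
   → D = (-49/5, 62/5)

D = (-49/5, 62/5)
F = (4, 10)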